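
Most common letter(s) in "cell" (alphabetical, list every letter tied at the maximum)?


Word: "cell"
Letter counts:
  'c': 1
  'e': 1
  'l': 2
Maximum count = 2
Most frequent = 'l' (2 times each)


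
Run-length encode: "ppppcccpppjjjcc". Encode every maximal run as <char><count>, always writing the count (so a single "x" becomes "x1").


String: "ppppcccpppjjjcc"
Scanning for consecutive runs:
  'p' x 4
  'c' x 3
  'p' x 3
  'j' x 3
  'c' x 2
RLE = "p4c3p3j3c2"


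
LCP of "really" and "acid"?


Word 1: "really"
Word 2: "acid"
Comparing from start:
  Pos 0: 'r' != 'a' (stop)
LCP = "" (length 0)


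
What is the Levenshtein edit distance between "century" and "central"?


Word 1: "century" (length 7)
Word 2: "central" (length 7)
One optimal edit sequence (insert/delete/substitute each cost 1):
  1. keep 'c'
  2. keep 'e'
  3. keep 'n'
  4. keep 't'
  5. substitute 'u' -> 'r'  (+1)
  6. substitute 'r' -> 'a'  (+1)
  7. substitute 'y' -> 'l'  (+1)
Total edit operations: 3
Edit distance = 3


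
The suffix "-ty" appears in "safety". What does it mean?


Suffix: -ty
As in: safety -> safe + -ty
Meaning = quality of


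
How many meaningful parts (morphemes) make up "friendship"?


Word: "friendship"
Morphemes: friend / -ship
Each morpheme carries meaning
= 2 morphemes


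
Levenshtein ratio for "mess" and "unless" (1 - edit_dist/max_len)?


Word 1: "mess" (length 4)
Word 2: "unless" (length 6)
One optimal edit sequence:
  1. insert 'u'  (+1)
  2. insert 'n'  (+1)
  3. substitute 'm' -> 'l'  (+1)
  4. keep 'e'
  5. keep 's'
  6. keep 's'
Edit distance = 3
Max length = max(4, 6) = 6
Similarity = 1 - 3/6
= 0.5000


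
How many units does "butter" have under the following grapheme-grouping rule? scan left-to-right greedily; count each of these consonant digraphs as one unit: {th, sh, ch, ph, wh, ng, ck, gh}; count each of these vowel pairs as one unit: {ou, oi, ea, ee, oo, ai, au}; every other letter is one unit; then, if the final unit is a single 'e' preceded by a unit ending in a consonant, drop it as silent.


Word: "butter" (6 letters)
Left-to-right scan:
  (1) 'b' (letter)
  (2) 'u' (letter)
  (3) 't' (letter)
  (4) 't' (letter)
  (5) 'e' (letter)
  (6) 'r' (letter)
Units from scan: 6
Sound units = 6 units


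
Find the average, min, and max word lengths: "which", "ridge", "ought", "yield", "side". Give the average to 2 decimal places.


Lengths: "which"=5, "ridge"=5, "ought"=5, "yield"=5, "side"=4
Sum = 24, Count = 5
Average = 24/5 = 4.80
= avg=4.80, min=4, max=5


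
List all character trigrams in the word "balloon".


Word: "balloon" (length 7)
Number of trigrams = 7 - 3 + 1 = 5
  Position 0: "bal"
  Position 1: "all"
  Position 2: "llo"
  Position 3: "loo"
  Position 4: "oon"
Trigrams = "bal", "all", "llo", "loo", "oon"


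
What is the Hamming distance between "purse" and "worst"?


Comparing character by character (same length = 5):
  Pos 0: 'p' vs 'w' !=
  Pos 1: 'u' vs 'o' !=
  Pos 2: 'r' vs 'r' =
  Pos 3: 's' vs 's' =
  Pos 4: 'e' vs 't' !=
Hamming distance = 3


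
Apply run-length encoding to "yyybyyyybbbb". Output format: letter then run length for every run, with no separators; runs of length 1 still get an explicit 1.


String: "yyybyyyybbbb"
Scanning for consecutive runs:
  'y' x 3
  'b' x 1
  'y' x 4
  'b' x 4
RLE = "y3b1y4b4"


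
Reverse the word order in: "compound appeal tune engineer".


Original: "compound appeal tune engineer"
Words (1..n): compound | appeal | tune | engineer
Reversed (n..1): engineer | tune | appeal | compound
Result = "engineer tune appeal compound"


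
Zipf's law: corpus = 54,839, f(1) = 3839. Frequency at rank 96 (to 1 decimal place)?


Zipf's law: f(r) = f(1) / r
f(1) = 3839
f(96) = 3839 / 96
= 40.0 occurrences


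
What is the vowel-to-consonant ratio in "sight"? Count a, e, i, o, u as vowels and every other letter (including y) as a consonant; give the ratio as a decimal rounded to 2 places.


Word: "sight"
Vowels (a,e,i,o,u): 1
Consonants: 4
Ratio = 1/4
= 0.25


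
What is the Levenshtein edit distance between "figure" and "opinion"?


Word 1: "figure" (length 6)
Word 2: "opinion" (length 7)
One optimal edit sequence (insert/delete/substitute each cost 1):
  1. insert 'o'  (+1)
  2. substitute 'f' -> 'p'  (+1)
  3. keep 'i'
  4. substitute 'g' -> 'n'  (+1)
  5. substitute 'u' -> 'i'  (+1)
  6. substitute 'r' -> 'o'  (+1)
  7. substitute 'e' -> 'n'  (+1)
Total edit operations: 6
Edit distance = 6


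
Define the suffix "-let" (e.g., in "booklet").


Suffix: -let
Example: booklet (book + -let)
Meaning = small


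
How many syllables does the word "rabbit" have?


Word: "rabbit"
Syllable breakdown: rab | bit
Counting: 2 parts
= 2 syllables


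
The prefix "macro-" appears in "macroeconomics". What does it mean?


Prefix: macro-
Example: macroeconomics = macro- + economics
Meaning = large


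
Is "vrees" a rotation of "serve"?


Word: "serve", Candidate: "vrees"
Method: check if candidate is substring of word+word
"serveserve" contains "vrees"? No
Is rotation = No


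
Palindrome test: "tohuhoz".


Word: "tohuhoz"
Reversed: "zohuhot"
Forward == Backward? tohuhoz != zohuhot
Palindrome = No


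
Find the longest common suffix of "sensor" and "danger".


Word 1: "sensor"
Word 2: "danger"
Comparing from end:
  Pos -1: 'r' == 'r'
  Pos -2: 'o' != 'e' (stop)
LCS = "r" (length 1)


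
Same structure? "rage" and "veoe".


Pattern of "rage": [0, 1, 2, 3]
Pattern of "veoe": [0, 1, 2, 1]
Patterns do not match
Same pattern = No


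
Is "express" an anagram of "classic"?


Word 1: "classic" → sorted: accilss
Word 2: "express" → sorted: eeprssx
Same letters? accilss != eeprssx
Anagram = No


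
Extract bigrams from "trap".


Word: "trap" (length 4)
Number of bigrams = 4 - 2 + 1 = 3
  Position 0: "tr"
  Position 1: "ra"
  Position 2: "ap"
Bigrams = "tr", "ra", "ap"


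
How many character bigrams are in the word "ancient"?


Word: "ancient" (length 7)
Number of 2-grams = length - 2 + 1 = 7 - 2 + 1
= 6


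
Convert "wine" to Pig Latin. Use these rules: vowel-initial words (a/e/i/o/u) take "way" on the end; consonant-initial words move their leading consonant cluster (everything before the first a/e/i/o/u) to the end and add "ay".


Word: "wine"
Starts with consonant(s) → move to end, add 'ay'
Consonant cluster: "w"
Pig Latin = "ineway"


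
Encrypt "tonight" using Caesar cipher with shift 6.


Word: "tonight"
Shift: 6
Each letter → (letter + shift) mod 26:
  't' (19) + 6 = 25 → 'z'
  'o' (14) + 6 = 20 → 'u'
  'n' (13) + 6 = 19 → 't'
  'i' (8) + 6 = 14 → 'o'
  'g' (6) + 6 = 12 → 'm'
  'h' (7) + 6 = 13 → 'n'
  't' (19) + 6 = 25 → 'z'
Result = "zutomnz"


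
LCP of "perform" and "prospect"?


Word 1: "perform"
Word 2: "prospect"
Comparing from start:
  Pos 0: 'p' == 'p'
  Pos 1: 'e' != 'r' (stop)
LCP = "p" (length 1)


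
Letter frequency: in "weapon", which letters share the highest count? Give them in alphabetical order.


Word: "weapon"
Letter counts:
  'a': 1
  'e': 1
  'n': 1
  'o': 1
  'p': 1
  'w': 1
Maximum count = 1
Most frequent = 'a', 'e', 'n', 'o', 'p', 'w' (1 time each)


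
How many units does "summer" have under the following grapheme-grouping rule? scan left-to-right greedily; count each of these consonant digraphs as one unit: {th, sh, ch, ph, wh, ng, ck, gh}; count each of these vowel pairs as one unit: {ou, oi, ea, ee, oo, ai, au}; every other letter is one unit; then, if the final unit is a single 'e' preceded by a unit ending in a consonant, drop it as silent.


Word: "summer" (6 letters)
Left-to-right scan:
  (1) 's' (letter)
  (2) 'u' (letter)
  (3) 'm' (letter)
  (4) 'm' (letter)
  (5) 'e' (letter)
  (6) 'r' (letter)
Units from scan: 6
Sound units = 6 units


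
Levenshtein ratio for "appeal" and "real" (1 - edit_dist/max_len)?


Word 1: "appeal" (length 6)
Word 2: "real" (length 4)
One optimal edit sequence:
  1. delete 'a'  (+1)
  2. delete 'p'  (+1)
  3. substitute 'p' -> 'r'  (+1)
  4. keep 'e'
  5. keep 'a'
  6. keep 'l'
Edit distance = 3
Max length = max(6, 4) = 6
Similarity = 1 - 3/6
= 0.5000


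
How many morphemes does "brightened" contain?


Word: "brightened"
Morphemes: bright | -en | -ed
Each morpheme carries meaning
= 3 morphemes


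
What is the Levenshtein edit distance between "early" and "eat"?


Word 1: "early" (length 5)
Word 2: "eat" (length 3)
One optimal edit sequence (insert/delete/substitute each cost 1):
  1. keep 'e'
  2. keep 'a'
  3. delete 'r'  (+1)
  4. delete 'l'  (+1)
  5. substitute 'y' -> 't'  (+1)
Total edit operations: 3
Edit distance = 3


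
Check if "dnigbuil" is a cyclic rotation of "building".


Word: "building", Candidate: "dnigbuil"
Method: check if candidate is substring of word+word
"buildingbuilding" contains "dnigbuil"? No
Is rotation = No


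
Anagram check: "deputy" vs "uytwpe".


Word 1: "deputy" → sorted: deptuy
Word 2: "uytwpe" → sorted: eptuwy
Same letters? deptuy != eptuwy
Anagram = No


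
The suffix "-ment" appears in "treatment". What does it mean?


Suffix: -ment
Example: treatment (treat + -ment)
Meaning = result of action


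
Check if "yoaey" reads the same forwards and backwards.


Word: "yoaey"
Reversed: "yeaoy"
Forward == Backward? yoaey != yeaoy
Palindrome = No


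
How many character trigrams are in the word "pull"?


Word: "pull" (length 4)
Number of 3-grams = length - 3 + 1 = 4 - 3 + 1
= 2


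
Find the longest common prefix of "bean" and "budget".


Word 1: "bean"
Word 2: "budget"
Comparing from start:
  Pos 0: 'b' == 'b'
  Pos 1: 'e' != 'u' (stop)
LCP = "b" (length 1)


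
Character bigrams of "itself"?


Word: "itself" (length 6)
Number of bigrams = 6 - 2 + 1 = 5
  Position 0: "it"
  Position 1: "ts"
  Position 2: "se"
  Position 3: "el"
  Position 4: "lf"
Bigrams = "it", "ts", "se", "el", "lf"


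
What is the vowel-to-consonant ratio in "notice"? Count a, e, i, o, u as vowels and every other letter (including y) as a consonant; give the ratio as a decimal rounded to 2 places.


Word: "notice"
Vowels (a,e,i,o,u): 3
Consonants: 3
Ratio = 3/3
= 1.00


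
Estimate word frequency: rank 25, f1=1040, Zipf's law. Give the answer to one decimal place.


Zipf's law: f(r) = f(1) / r
f(1) = 1040
f(25) = 1040 / 25
= 41.6 occurrences


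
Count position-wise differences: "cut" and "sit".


Comparing character by character (same length = 3):
  Pos 0: 'c' vs 's' !=
  Pos 1: 'u' vs 'i' !=
  Pos 2: 't' vs 't' =
Hamming distance = 2


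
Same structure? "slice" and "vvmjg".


Pattern of "slice": [0, 1, 2, 3, 4]
Pattern of "vvmjg": [0, 0, 1, 2, 3]
Patterns do not match
Same pattern = No


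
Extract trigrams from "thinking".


Word: "thinking" (length 8)
Number of trigrams = 8 - 3 + 1 = 6
  Position 0: "thi"
  Position 1: "hin"
  Position 2: "ink"
  Position 3: "nki"
  Position 4: "kin"
  Position 5: "ing"
Trigrams = "thi", "hin", "ink", "nki", "kin", "ing"


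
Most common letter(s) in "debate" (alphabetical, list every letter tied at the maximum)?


Word: "debate"
Letter counts:
  'a': 1
  'b': 1
  'd': 1
  'e': 2
  't': 1
Maximum count = 2
Most frequent = 'e' (2 times each)


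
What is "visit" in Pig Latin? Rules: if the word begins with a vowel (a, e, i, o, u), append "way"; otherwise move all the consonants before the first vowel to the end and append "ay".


Word: "visit"
Starts with consonant(s) → move to end, add 'ay'
Consonant cluster: "v"
Pig Latin = "isitvay"


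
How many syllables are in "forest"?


Word: "forest"
Syllable breakdown: for | est
Counting: 2 parts
= 2 syllables


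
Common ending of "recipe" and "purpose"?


Word 1: "recipe"
Word 2: "purpose"
Comparing from end:
  Pos -1: 'e' == 'e'
  Pos -2: 'p' != 's' (stop)
LCS = "e" (length 1)


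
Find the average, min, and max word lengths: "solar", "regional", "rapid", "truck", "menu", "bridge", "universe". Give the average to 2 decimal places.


Lengths: "solar"=5, "regional"=8, "rapid"=5, "truck"=5, "menu"=4, "bridge"=6, "universe"=8
Sum = 41, Count = 7
Average = 41/7 = 5.86
= avg=5.86, min=4, max=8


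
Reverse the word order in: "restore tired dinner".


Original: "restore tired dinner"
Words (1..n): restore | tired | dinner
Reversed (n..1): dinner | tired | restore
Result = "dinner tired restore"


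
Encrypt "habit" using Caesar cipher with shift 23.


Word: "habit"
Shift: 23
Each letter → (letter + shift) mod 26:
  'h' (7) + 23 = 4 → 'e'
  'a' (0) + 23 = 23 → 'x'
  'b' (1) + 23 = 24 → 'y'
  'i' (8) + 23 = 5 → 'f'
  't' (19) + 23 = 16 → 'q'
Result = "exyfq"


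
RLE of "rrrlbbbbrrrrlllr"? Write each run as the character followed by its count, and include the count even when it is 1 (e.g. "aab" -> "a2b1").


String: "rrrlbbbbrrrrlllr"
Scanning for consecutive runs:
  'r' x 3
  'l' x 1
  'b' x 4
  'r' x 4
  'l' x 3
  'r' x 1
RLE = "r3l1b4r4l3r1"


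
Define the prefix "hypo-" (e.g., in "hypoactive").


Prefix: hypo-
Example: hypoactive (hypo- + active)
Meaning = under / below normal


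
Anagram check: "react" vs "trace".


Word 1: "react" → sorted: acert
Word 2: "trace" → sorted: acert
Same letters? acert == acert
Anagram = Yes


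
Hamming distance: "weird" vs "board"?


Comparing character by character (same length = 5):
  Pos 0: 'w' vs 'b' !=
  Pos 1: 'e' vs 'o' !=
  Pos 2: 'i' vs 'a' !=
  Pos 3: 'r' vs 'r' =
  Pos 4: 'd' vs 'd' =
Hamming distance = 3


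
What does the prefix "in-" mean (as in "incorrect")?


Prefix: in-
As in: incorrect -> in- + correct
Meaning = not / into


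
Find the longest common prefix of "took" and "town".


Word 1: "took"
Word 2: "town"
Comparing from start:
  Pos 0: 't' == 't'
  Pos 1: 'o' == 'o'
  Pos 2: 'o' != 'w' (stop)
LCP = "to" (length 2)


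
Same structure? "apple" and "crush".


Pattern of "apple": [0, 1, 1, 2, 3]
Pattern of "crush": [0, 1, 2, 3, 4]
Patterns do not match
Same pattern = No


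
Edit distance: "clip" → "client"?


Word 1: "clip" (length 4)
Word 2: "client" (length 6)
One optimal edit sequence (insert/delete/substitute each cost 1):
  1. keep 'c'
  2. keep 'l'
  3. keep 'i'
  4. insert 'e'  (+1)
  5. insert 'n'  (+1)
  6. substitute 'p' -> 't'  (+1)
Total edit operations: 3
Edit distance = 3


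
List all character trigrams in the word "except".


Word: "except" (length 6)
Number of trigrams = 6 - 3 + 1 = 4
  Position 0: "exc"
  Position 1: "xce"
  Position 2: "cep"
  Position 3: "ept"
Trigrams = "exc", "xce", "cep", "ept"


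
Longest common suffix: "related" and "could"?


Word 1: "related"
Word 2: "could"
Comparing from end:
  Pos -1: 'd' == 'd'
  Pos -2: 'e' != 'l' (stop)
LCS = "d" (length 1)


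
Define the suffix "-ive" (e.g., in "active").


Suffix: -ive
As in: active -> act + -ive
Meaning = tending to


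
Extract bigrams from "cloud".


Word: "cloud" (length 5)
Number of bigrams = 5 - 2 + 1 = 4
  Position 0: "cl"
  Position 1: "lo"
  Position 2: "ou"
  Position 3: "ud"
Bigrams = "cl", "lo", "ou", "ud"


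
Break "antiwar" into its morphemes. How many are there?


Word: "antiwar"
Morphemes: anti- | war
Each morpheme carries meaning
= 2 morphemes


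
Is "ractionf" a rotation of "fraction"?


Word: "fraction", Candidate: "ractionf"
Method: check if candidate is substring of word+word
"fractionfraction" contains "ractionf"? Yes
Is rotation = Yes


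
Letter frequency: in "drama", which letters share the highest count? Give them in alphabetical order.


Word: "drama"
Letter counts:
  'a': 2
  'd': 1
  'm': 1
  'r': 1
Maximum count = 2
Most frequent = 'a' (2 times each)


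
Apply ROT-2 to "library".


Word: "library"
Shift: 2
Each letter → (letter + shift) mod 26:
  'l' (11) + 2 = 13 → 'n'
  'i' (8) + 2 = 10 → 'k'
  'b' (1) + 2 = 3 → 'd'
  'r' (17) + 2 = 19 → 't'
  'a' (0) + 2 = 2 → 'c'
  'r' (17) + 2 = 19 → 't'
  'y' (24) + 2 = 0 → 'a'
Result = "nkdtcta"


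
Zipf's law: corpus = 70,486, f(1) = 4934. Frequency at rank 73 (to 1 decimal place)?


Zipf's law: f(r) = f(1) / r
f(1) = 4934
f(73) = 4934 / 73
= 67.6 occurrences


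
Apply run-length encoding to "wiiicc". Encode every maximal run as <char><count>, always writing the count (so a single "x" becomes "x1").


String: "wiiicc"
Scanning for consecutive runs:
  'w' x 1
  'i' x 3
  'c' x 2
RLE = "w1i3c2"


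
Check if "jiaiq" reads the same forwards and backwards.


Word: "jiaiq"
Reversed: "qiaij"
Forward == Backward? jiaiq != qiaij
Palindrome = No


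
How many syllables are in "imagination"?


Word: "imagination"
Syllable breakdown: i · mag · i · na · tion
Counting: 5 parts
= 5 syllables


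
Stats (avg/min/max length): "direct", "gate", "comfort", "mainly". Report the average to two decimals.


Lengths: "direct"=6, "gate"=4, "comfort"=7, "mainly"=6
Sum = 23, Count = 4
Average = 23/4 = 5.75
= avg=5.75, min=4, max=7


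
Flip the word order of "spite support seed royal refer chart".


Original: "spite support seed royal refer chart"
Words (1..n): spite | support | seed | royal | refer | chart
Reversed (n..1): chart | refer | royal | seed | support | spite
Result = "chart refer royal seed support spite"


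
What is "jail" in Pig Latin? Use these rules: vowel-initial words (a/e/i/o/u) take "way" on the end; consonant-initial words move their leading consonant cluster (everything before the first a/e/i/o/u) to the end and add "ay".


Word: "jail"
Starts with consonant(s) → move to end, add 'ay'
Consonant cluster: "j"
Pig Latin = "ailjay"


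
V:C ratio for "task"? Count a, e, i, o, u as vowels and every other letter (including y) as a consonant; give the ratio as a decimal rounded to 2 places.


Word: "task"
Vowels (a,e,i,o,u): 1
Consonants: 3
Ratio = 1/3
= 0.33


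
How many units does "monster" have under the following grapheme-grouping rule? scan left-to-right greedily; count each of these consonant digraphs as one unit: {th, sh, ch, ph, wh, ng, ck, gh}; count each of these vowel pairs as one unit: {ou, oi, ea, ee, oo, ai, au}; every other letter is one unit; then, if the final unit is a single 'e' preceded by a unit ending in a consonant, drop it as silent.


Word: "monster" (7 letters)
Left-to-right scan:
  [1] 'm' (letter)
  [2] 'o' (letter)
  [3] 'n' (letter)
  [4] 's' (letter)
  [5] 't' (letter)
  [6] 'e' (letter)
  [7] 'r' (letter)
Units from scan: 7
Sound units = 7 units


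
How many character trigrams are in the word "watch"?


Word: "watch" (length 5)
Number of 3-grams = length - 3 + 1 = 5 - 3 + 1
= 3


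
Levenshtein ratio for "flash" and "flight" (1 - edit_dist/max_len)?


Word 1: "flash" (length 5)
Word 2: "flight" (length 6)
One optimal edit sequence:
  1. keep 'f'
  2. keep 'l'
  3. substitute 'a' -> 'i'  (+1)
  4. substitute 's' -> 'g'  (+1)
  5. keep 'h'
  6. insert 't'  (+1)
Edit distance = 3
Max length = max(5, 6) = 6
Similarity = 1 - 3/6
= 0.5000


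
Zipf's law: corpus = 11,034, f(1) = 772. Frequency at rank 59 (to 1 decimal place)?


Zipf's law: f(r) = f(1) / r
f(1) = 772
f(59) = 772 / 59
= 13.1 occurrences


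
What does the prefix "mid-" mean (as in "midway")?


Prefix: mid-
Example: midway (mid- + way)
Meaning = middle


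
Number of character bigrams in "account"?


Word: "account" (length 7)
Number of 2-grams = length - 2 + 1 = 7 - 2 + 1
= 6


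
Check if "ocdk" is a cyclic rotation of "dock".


Word: "dock", Candidate: "ocdk"
Method: check if candidate is substring of word+word
"dockdock" contains "ocdk"? No
Is rotation = No


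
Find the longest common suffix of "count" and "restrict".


Word 1: "count"
Word 2: "restrict"
Comparing from end:
  Pos -1: 't' == 't'
  Pos -2: 'n' != 'c' (stop)
LCS = "t" (length 1)


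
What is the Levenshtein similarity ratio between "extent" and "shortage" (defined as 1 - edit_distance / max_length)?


Word 1: "extent" (length 6)
Word 2: "shortage" (length 8)
One optimal edit sequence:
  1. insert 's'  (+1)
  2. insert 'h'  (+1)
  3. substitute 'e' -> 'o'  (+1)
  4. substitute 'x' -> 'r'  (+1)
  5. keep 't'
  6. substitute 'e' -> 'a'  (+1)
  7. substitute 'n' -> 'g'  (+1)
  8. substitute 't' -> 'e'  (+1)
Edit distance = 7
Max length = max(6, 8) = 8
Similarity = 1 - 7/8
= 0.1250


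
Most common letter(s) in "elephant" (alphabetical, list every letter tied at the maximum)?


Word: "elephant"
Letter counts:
  'a': 1
  'e': 2
  'h': 1
  'l': 1
  'n': 1
  'p': 1
  't': 1
Maximum count = 2
Most frequent = 'e' (2 times each)


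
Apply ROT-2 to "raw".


Word: "raw"
Shift: 2
Each letter → (letter + shift) mod 26:
  'r' (17) + 2 = 19 → 't'
  'a' (0) + 2 = 2 → 'c'
  'w' (22) + 2 = 24 → 'y'
Result = "tcy"


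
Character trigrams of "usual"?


Word: "usual" (length 5)
Number of trigrams = 5 - 3 + 1 = 3
  Position 0: "usu"
  Position 1: "sua"
  Position 2: "ual"
Trigrams = "usu", "sua", "ual"


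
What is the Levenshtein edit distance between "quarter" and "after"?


Word 1: "quarter" (length 7)
Word 2: "after" (length 5)
One optimal edit sequence (insert/delete/substitute each cost 1):
  1. delete 'q'  (+1)
  2. delete 'u'  (+1)
  3. keep 'a'
  4. substitute 'r' -> 'f'  (+1)
  5. keep 't'
  6. keep 'e'
  7. keep 'r'
Total edit operations: 3
Edit distance = 3


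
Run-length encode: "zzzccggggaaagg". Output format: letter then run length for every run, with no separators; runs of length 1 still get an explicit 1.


String: "zzzccggggaaagg"
Scanning for consecutive runs:
  'z' x 3
  'c' x 2
  'g' x 4
  'a' x 3
  'g' x 2
RLE = "z3c2g4a3g2"


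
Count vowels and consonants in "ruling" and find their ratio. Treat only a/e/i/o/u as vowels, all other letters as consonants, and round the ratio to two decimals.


Word: "ruling"
Vowels (a,e,i,o,u): 2
Consonants: 4
Ratio = 2/4
= 0.50


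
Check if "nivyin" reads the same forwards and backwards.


Word: "nivyin"
Reversed: "niyvin"
Forward == Backward? nivyin != niyvin
Palindrome = No


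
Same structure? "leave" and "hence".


Pattern of "leave": [0, 1, 2, 3, 1]
Pattern of "hence": [0, 1, 2, 3, 1]
Patterns match
Same pattern = Yes


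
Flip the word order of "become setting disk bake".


Original: "become setting disk bake"
Words (1..n): become | setting | disk | bake
Reversed (n..1): bake | disk | setting | become
Result = "bake disk setting become"


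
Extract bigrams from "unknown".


Word: "unknown" (length 7)
Number of bigrams = 7 - 2 + 1 = 6
  Position 0: "un"
  Position 1: "nk"
  Position 2: "kn"
  Position 3: "no"
  Position 4: "ow"
  Position 5: "wn"
Bigrams = "un", "nk", "kn", "no", "ow", "wn"


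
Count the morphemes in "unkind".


Word: "unkind"
Morphemes: un- + kind
Each morpheme carries meaning
= 2 morphemes


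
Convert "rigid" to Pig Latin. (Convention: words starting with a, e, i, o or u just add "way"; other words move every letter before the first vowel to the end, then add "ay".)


Word: "rigid"
Starts with consonant(s) → move to end, add 'ay'
Consonant cluster: "r"
Pig Latin = "igidray"


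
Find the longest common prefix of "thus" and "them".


Word 1: "thus"
Word 2: "them"
Comparing from start:
  Pos 0: 't' == 't'
  Pos 1: 'h' == 'h'
  Pos 2: 'u' != 'e' (stop)
LCP = "th" (length 2)


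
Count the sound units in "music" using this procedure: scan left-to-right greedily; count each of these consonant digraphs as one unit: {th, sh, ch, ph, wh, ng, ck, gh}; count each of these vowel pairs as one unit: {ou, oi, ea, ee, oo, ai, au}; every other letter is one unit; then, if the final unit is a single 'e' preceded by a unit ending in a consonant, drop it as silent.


Word: "music" (5 letters)
Left-to-right scan:
  (1) 'm' (letter)
  (2) 'u' (letter)
  (3) 's' (letter)
  (4) 'i' (letter)
  (5) 'c' (letter)
Units from scan: 5
Sound units = 5 units


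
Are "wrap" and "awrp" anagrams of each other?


Word 1: "wrap" → sorted: aprw
Word 2: "awrp" → sorted: aprw
Same letters? aprw == aprw
Anagram = Yes


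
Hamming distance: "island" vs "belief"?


Comparing character by character (same length = 6):
  Pos 0: 'i' vs 'b' !=
  Pos 1: 's' vs 'e' !=
  Pos 2: 'l' vs 'l' =
  Pos 3: 'a' vs 'i' !=
  Pos 4: 'n' vs 'e' !=
  Pos 5: 'd' vs 'f' !=
Hamming distance = 5


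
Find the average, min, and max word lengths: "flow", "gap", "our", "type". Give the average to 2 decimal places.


Lengths: "flow"=4, "gap"=3, "our"=3, "type"=4
Sum = 14, Count = 4
Average = 14/4 = 3.50
= avg=3.50, min=3, max=4


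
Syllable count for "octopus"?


Word: "octopus"
Syllable breakdown: oc / to / pus
Counting: 3 parts
= 3 syllables


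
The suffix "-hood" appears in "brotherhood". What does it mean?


Suffix: -hood
Example: brotherhood (brother + -hood)
Meaning = state / condition


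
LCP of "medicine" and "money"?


Word 1: "medicine"
Word 2: "money"
Comparing from start:
  Pos 0: 'm' == 'm'
  Pos 1: 'e' != 'o' (stop)
LCP = "m" (length 1)


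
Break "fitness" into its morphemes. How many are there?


Word: "fitness"
Morphemes: fit + -ness
Each morpheme carries meaning
= 2 morphemes


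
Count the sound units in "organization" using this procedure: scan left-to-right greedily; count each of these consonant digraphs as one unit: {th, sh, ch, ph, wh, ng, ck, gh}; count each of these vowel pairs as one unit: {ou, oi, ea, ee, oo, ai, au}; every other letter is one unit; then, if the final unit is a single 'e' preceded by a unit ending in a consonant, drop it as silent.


Word: "organization" (12 letters)
Left-to-right scan:
  [1] 'o' (letter)
  [2] 'r' (letter)
  [3] 'g' (letter)
  [4] 'a' (letter)
  [5] 'n' (letter)
  [6] 'i' (letter)
  [7] 'z' (letter)
  [8] 'a' (letter)
  [9] 't' (letter)
  [10] 'i' (letter)
  [11] 'o' (letter)
  [12] 'n' (letter)
Units from scan: 12
Sound units = 12 units


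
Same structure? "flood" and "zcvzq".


Pattern of "flood": [0, 1, 2, 2, 3]
Pattern of "zcvzq": [0, 1, 2, 0, 3]
Patterns do not match
Same pattern = No


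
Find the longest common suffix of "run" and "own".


Word 1: "run"
Word 2: "own"
Comparing from end:
  Pos -1: 'n' == 'n'
  Pos -2: 'u' != 'w' (stop)
LCS = "n" (length 1)


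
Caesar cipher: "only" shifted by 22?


Word: "only"
Shift: 22
Each letter → (letter + shift) mod 26:
  'o' (14) + 22 = 10 → 'k'
  'n' (13) + 22 = 9 → 'j'
  'l' (11) + 22 = 7 → 'h'
  'y' (24) + 22 = 20 → 'u'
Result = "kjhu"


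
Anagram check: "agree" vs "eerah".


Word 1: "agree" → sorted: aeegr
Word 2: "eerah" → sorted: aeehr
Same letters? aeegr != aeehr
Anagram = No


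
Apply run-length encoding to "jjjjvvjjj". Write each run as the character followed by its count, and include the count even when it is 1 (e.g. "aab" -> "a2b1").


String: "jjjjvvjjj"
Scanning for consecutive runs:
  'j' x 4
  'v' x 2
  'j' x 3
RLE = "j4v2j3"


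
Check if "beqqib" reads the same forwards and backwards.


Word: "beqqib"
Reversed: "biqqeb"
Forward == Backward? beqqib != biqqeb
Palindrome = No


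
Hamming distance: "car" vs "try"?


Comparing character by character (same length = 3):
  Pos 0: 'c' vs 't' !=
  Pos 1: 'a' vs 'r' !=
  Pos 2: 'r' vs 'y' !=
Hamming distance = 3


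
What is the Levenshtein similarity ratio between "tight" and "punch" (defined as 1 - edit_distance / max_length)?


Word 1: "tight" (length 5)
Word 2: "punch" (length 5)
One optimal edit sequence:
  1. substitute 't' -> 'p'  (+1)
  2. substitute 'i' -> 'u'  (+1)
  3. substitute 'g' -> 'n'  (+1)
  4. substitute 'h' -> 'c'  (+1)
  5. substitute 't' -> 'h'  (+1)
Edit distance = 5
Max length = max(5, 5) = 5
Similarity = 1 - 5/5
= 0.0000


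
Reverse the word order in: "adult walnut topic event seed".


Original: "adult walnut topic event seed"
Words (1..n): adult | walnut | topic | event | seed
Reversed (n..1): seed | event | topic | walnut | adult
Result = "seed event topic walnut adult"


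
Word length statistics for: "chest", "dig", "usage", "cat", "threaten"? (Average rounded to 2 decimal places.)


Lengths: "chest"=5, "dig"=3, "usage"=5, "cat"=3, "threaten"=8
Sum = 24, Count = 5
Average = 24/5 = 4.80
= avg=4.80, min=3, max=8


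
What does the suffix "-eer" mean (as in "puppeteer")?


Suffix: -eer
Example: puppeteer (puppet + -eer)
Meaning = one who is concerned with


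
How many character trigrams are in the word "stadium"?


Word: "stadium" (length 7)
Number of 3-grams = length - 3 + 1 = 7 - 3 + 1
= 5


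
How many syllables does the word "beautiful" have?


Word: "beautiful"
Syllable breakdown: beau-ti-ful
Counting: 3 parts
= 3 syllables


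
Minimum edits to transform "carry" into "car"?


Word 1: "carry" (length 5)
Word 2: "car" (length 3)
One optimal edit sequence (insert/delete/substitute each cost 1):
  1. keep 'c'
  2. keep 'a'
  3. delete 'r'  (+1)
  4. keep 'r'
  5. delete 'y'  (+1)
Total edit operations: 2
Edit distance = 2


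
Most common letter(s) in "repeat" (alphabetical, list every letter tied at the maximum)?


Word: "repeat"
Letter counts:
  'a': 1
  'e': 2
  'p': 1
  'r': 1
  't': 1
Maximum count = 2
Most frequent = 'e' (2 times each)


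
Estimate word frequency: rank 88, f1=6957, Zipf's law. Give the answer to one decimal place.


Zipf's law: f(r) = f(1) / r
f(1) = 6957
f(88) = 6957 / 88
= 79.1 occurrences


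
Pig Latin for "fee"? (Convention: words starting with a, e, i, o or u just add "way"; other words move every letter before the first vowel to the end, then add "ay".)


Word: "fee"
Starts with consonant(s) → move to end, add 'ay'
Consonant cluster: "f"
Pig Latin = "eefay"


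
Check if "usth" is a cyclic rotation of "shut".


Word: "shut", Candidate: "usth"
Method: check if candidate is substring of word+word
"shutshut" contains "usth"? No
Is rotation = No


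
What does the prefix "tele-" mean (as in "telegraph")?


Prefix: tele-
As in: telegraph -> tele- + graph
Meaning = distant


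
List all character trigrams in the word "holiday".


Word: "holiday" (length 7)
Number of trigrams = 7 - 3 + 1 = 5
  Position 0: "hol"
  Position 1: "oli"
  Position 2: "lid"
  Position 3: "ida"
  Position 4: "day"
Trigrams = "hol", "oli", "lid", "ida", "day"


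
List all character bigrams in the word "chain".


Word: "chain" (length 5)
Number of bigrams = 5 - 2 + 1 = 4
  Position 0: "ch"
  Position 1: "ha"
  Position 2: "ai"
  Position 3: "in"
Bigrams = "ch", "ha", "ai", "in"


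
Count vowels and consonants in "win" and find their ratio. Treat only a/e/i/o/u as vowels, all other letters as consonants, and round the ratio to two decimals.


Word: "win"
Vowels (a,e,i,o,u): 1
Consonants: 2
Ratio = 1/2
= 0.50


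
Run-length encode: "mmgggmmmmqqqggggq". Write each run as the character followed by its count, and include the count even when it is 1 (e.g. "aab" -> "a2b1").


String: "mmgggmmmmqqqggggq"
Scanning for consecutive runs:
  'm' x 2
  'g' x 3
  'm' x 4
  'q' x 3
  'g' x 4
  'q' x 1
RLE = "m2g3m4q3g4q1"


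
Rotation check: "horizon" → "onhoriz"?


Word: "horizon", Candidate: "onhoriz"
Method: check if candidate is substring of word+word
"horizonhorizon" contains "onhoriz"? Yes
Is rotation = Yes


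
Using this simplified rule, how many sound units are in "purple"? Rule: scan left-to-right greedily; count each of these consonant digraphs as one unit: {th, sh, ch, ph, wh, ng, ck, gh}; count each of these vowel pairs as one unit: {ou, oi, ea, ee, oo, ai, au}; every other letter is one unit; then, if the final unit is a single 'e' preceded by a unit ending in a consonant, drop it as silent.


Word: "purple" (6 letters)
Left-to-right scan:
  1. 'p' (letter)
  2. 'u' (letter)
  3. 'r' (letter)
  4. 'p' (letter)
  5. 'l' (letter)
  6. 'e' (letter)
Units from scan: 6
Final unit is 'e' after a consonant -> drop as silent (-1)
Sound units = 5 units


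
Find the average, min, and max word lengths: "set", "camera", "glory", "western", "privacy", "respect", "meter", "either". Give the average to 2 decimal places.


Lengths: "set"=3, "camera"=6, "glory"=5, "western"=7, "privacy"=7, "respect"=7, "meter"=5, "either"=6
Sum = 46, Count = 8
Average = 46/8 = 5.75
= avg=5.75, min=3, max=7


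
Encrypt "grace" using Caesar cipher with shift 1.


Word: "grace"
Shift: 1
Each letter → (letter + shift) mod 26:
  'g' (6) + 1 = 7 → 'h'
  'r' (17) + 1 = 18 → 's'
  'a' (0) + 1 = 1 → 'b'
  'c' (2) + 1 = 3 → 'd'
  'e' (4) + 1 = 5 → 'f'
Result = "hsbdf"


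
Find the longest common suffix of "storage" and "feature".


Word 1: "storage"
Word 2: "feature"
Comparing from end:
  Pos -1: 'e' == 'e'
  Pos -2: 'g' != 'r' (stop)
LCS = "e" (length 1)


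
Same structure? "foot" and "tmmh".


Pattern of "foot": [0, 1, 1, 2]
Pattern of "tmmh": [0, 1, 1, 2]
Patterns match
Same pattern = Yes


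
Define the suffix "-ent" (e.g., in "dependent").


Suffix: -ent
Example: dependent = depend + -ent
Meaning = one who / that which


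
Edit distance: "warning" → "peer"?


Word 1: "warning" (length 7)
Word 2: "peer" (length 4)
One optimal edit sequence (insert/delete/substitute each cost 1):
  1. delete 'w'  (+1)
  2. delete 'a'  (+1)
  3. delete 'r'  (+1)
  4. substitute 'n' -> 'p'  (+1)
  5. substitute 'i' -> 'e'  (+1)
  6. substitute 'n' -> 'e'  (+1)
  7. substitute 'g' -> 'r'  (+1)
Total edit operations: 7
Edit distance = 7


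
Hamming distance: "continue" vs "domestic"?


Comparing character by character (same length = 8):
  Pos 0: 'c' vs 'd' !=
  Pos 1: 'o' vs 'o' =
  Pos 2: 'n' vs 'm' !=
  Pos 3: 't' vs 'e' !=
  Pos 4: 'i' vs 's' !=
  Pos 5: 'n' vs 't' !=
  Pos 6: 'u' vs 'i' !=
  Pos 7: 'e' vs 'c' !=
Hamming distance = 7


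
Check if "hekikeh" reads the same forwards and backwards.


Word: "hekikeh"
Reversed: "hekikeh"
Forward == Backward? hekikeh == hekikeh
Palindrome = Yes


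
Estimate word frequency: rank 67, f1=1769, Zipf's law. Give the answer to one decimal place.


Zipf's law: f(r) = f(1) / r
f(1) = 1769
f(67) = 1769 / 67
= 26.4 occurrences


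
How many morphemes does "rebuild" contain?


Word: "rebuild"
Morphemes: re- / build
Each morpheme carries meaning
= 2 morphemes


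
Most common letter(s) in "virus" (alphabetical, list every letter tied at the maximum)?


Word: "virus"
Letter counts:
  'i': 1
  'r': 1
  's': 1
  'u': 1
  'v': 1
Maximum count = 1
Most frequent = 'i', 'r', 's', 'u', 'v' (1 time each)


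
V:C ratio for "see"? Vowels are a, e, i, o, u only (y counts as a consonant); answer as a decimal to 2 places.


Word: "see"
Vowels (a,e,i,o,u): 2
Consonants: 1
Ratio = 2/1
= 2.00


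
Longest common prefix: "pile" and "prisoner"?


Word 1: "pile"
Word 2: "prisoner"
Comparing from start:
  Pos 0: 'p' == 'p'
  Pos 1: 'i' != 'r' (stop)
LCP = "p" (length 1)


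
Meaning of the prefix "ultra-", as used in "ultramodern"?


Prefix: ultra-
Example: ultramodern = ultra- + modern
Meaning = beyond


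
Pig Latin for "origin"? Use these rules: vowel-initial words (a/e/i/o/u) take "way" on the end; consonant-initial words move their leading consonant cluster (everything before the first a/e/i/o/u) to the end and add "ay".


Word: "origin"
Starts with vowel → add 'way'
Pig Latin = "originway"


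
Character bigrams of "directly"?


Word: "directly" (length 8)
Number of bigrams = 8 - 2 + 1 = 7
  Position 0: "di"
  Position 1: "ir"
  Position 2: "re"
  Position 3: "ec"
  Position 4: "ct"
  Position 5: "tl"
  Position 6: "ly"
Bigrams = "di", "ir", "re", "ec", "ct", "tl", "ly"


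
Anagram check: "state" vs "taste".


Word 1: "state" → sorted: aestt
Word 2: "taste" → sorted: aestt
Same letters? aestt == aestt
Anagram = Yes


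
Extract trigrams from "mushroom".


Word: "mushroom" (length 8)
Number of trigrams = 8 - 3 + 1 = 6
  Position 0: "mus"
  Position 1: "ush"
  Position 2: "shr"
  Position 3: "hro"
  Position 4: "roo"
  Position 5: "oom"
Trigrams = "mus", "ush", "shr", "hro", "roo", "oom"


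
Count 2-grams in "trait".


Word: "trait" (length 5)
Number of 2-grams = length - 2 + 1 = 5 - 2 + 1
= 4


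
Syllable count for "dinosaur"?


Word: "dinosaur"
Syllable breakdown: di / no / saur
Counting: 3 parts
= 3 syllables


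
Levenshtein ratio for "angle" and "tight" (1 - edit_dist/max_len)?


Word 1: "angle" (length 5)
Word 2: "tight" (length 5)
One optimal edit sequence:
  1. substitute 'a' -> 't'  (+1)
  2. substitute 'n' -> 'i'  (+1)
  3. keep 'g'
  4. substitute 'l' -> 'h'  (+1)
  5. substitute 'e' -> 't'  (+1)
Edit distance = 4
Max length = max(5, 5) = 5
Similarity = 1 - 4/5
= 0.2000


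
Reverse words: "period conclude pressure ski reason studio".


Original: "period conclude pressure ski reason studio"
Words (1..n): period | conclude | pressure | ski | reason | studio
Reversed (n..1): studio | reason | ski | pressure | conclude | period
Result = "studio reason ski pressure conclude period"


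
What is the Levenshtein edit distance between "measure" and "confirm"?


Word 1: "measure" (length 7)
Word 2: "confirm" (length 7)
One optimal edit sequence (insert/delete/substitute each cost 1):
  1. substitute 'm' -> 'c'  (+1)
  2. substitute 'e' -> 'o'  (+1)
  3. substitute 'a' -> 'n'  (+1)
  4. substitute 's' -> 'f'  (+1)
  5. substitute 'u' -> 'i'  (+1)
  6. keep 'r'
  7. substitute 'e' -> 'm'  (+1)
Total edit operations: 6
Edit distance = 6


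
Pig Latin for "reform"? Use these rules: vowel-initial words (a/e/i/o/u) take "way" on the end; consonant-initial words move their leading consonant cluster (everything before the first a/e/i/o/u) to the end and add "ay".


Word: "reform"
Starts with consonant(s) → move to end, add 'ay'
Consonant cluster: "r"
Pig Latin = "eformray"


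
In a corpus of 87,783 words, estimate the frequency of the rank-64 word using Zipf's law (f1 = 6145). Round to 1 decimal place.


Zipf's law: f(r) = f(1) / r
f(1) = 6145
f(64) = 6145 / 64
= 96.0 occurrences


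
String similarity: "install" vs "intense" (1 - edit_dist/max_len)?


Word 1: "install" (length 7)
Word 2: "intense" (length 7)
One optimal edit sequence:
  1. keep 'i'
  2. keep 'n'
  3. substitute 's' -> 't'  (+1)
  4. substitute 't' -> 'e'  (+1)
  5. substitute 'a' -> 'n'  (+1)
  6. substitute 'l' -> 's'  (+1)
  7. substitute 'l' -> 'e'  (+1)
Edit distance = 5
Max length = max(7, 7) = 7
Similarity = 1 - 5/7
= 0.2857


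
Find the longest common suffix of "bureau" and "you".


Word 1: "bureau"
Word 2: "you"
Comparing from end:
  Pos -1: 'u' == 'u'
  Pos -2: 'a' != 'o' (stop)
LCS = "u" (length 1)


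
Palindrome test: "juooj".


Word: "juooj"
Reversed: "joouj"
Forward == Backward? juooj != joouj
Palindrome = No


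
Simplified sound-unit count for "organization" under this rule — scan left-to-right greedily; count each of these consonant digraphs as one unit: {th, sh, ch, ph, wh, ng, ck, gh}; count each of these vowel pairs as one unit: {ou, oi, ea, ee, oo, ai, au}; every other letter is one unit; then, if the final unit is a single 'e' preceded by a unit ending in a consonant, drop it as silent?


Word: "organization" (12 letters)
Left-to-right scan:
  (1) 'o' (letter)
  (2) 'r' (letter)
  (3) 'g' (letter)
  (4) 'a' (letter)
  (5) 'n' (letter)
  (6) 'i' (letter)
  (7) 'z' (letter)
  (8) 'a' (letter)
  (9) 't' (letter)
  (10) 'i' (letter)
  (11) 'o' (letter)
  (12) 'n' (letter)
Units from scan: 12
Sound units = 12 units


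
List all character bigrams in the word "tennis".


Word: "tennis" (length 6)
Number of bigrams = 6 - 2 + 1 = 5
  Position 0: "te"
  Position 1: "en"
  Position 2: "nn"
  Position 3: "ni"
  Position 4: "is"
Bigrams = "te", "en", "nn", "ni", "is"


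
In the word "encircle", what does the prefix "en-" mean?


Prefix: en-
Example: encircle (en- + circle)
Meaning = cause to / put into
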